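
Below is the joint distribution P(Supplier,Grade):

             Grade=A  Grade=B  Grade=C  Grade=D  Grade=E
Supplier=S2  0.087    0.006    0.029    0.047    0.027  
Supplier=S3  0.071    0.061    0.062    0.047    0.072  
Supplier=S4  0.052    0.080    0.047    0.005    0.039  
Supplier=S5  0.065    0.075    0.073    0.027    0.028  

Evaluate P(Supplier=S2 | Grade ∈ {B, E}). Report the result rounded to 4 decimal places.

P(Grade=B) = 0.006 + 0.061 + 0.080 + 0.075 = 0.222.
P(Grade=E) = 0.027 + 0.072 + 0.039 + 0.028 = 0.166.
P(Grade ∈ {B, E}) = 0.222 + 0.166 = 0.388; P(Supplier=S2, Grade ∈ {B, E}) = 0.006 + 0.027 = 0.033.
P(Supplier=S2 | Grade ∈ {B, E}) = 0.033/0.388 = 0.0851.

0.0851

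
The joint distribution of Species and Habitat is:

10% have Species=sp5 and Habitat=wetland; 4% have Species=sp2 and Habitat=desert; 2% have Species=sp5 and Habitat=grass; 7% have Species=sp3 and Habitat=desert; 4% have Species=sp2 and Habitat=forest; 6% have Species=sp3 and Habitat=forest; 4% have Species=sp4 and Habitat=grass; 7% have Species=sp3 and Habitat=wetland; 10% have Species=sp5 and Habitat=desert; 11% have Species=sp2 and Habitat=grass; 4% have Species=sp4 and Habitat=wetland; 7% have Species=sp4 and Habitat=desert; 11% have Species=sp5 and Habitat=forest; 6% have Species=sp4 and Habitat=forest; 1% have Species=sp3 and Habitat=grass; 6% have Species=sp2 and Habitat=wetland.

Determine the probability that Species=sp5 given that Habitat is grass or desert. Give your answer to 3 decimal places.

P(Habitat=grass) = 0.11 + 0.01 + 0.04 + 0.02 = 0.18.
P(Habitat=desert) = 0.04 + 0.07 + 0.07 + 0.10 = 0.28.
P(Habitat ∈ {grass, desert}) = 0.18 + 0.28 = 0.46; P(Species=sp5, Habitat ∈ {grass, desert}) = 0.02 + 0.10 = 0.12.
P(Species=sp5 | Habitat ∈ {grass, desert}) = 0.12/0.46 = 0.261.

0.261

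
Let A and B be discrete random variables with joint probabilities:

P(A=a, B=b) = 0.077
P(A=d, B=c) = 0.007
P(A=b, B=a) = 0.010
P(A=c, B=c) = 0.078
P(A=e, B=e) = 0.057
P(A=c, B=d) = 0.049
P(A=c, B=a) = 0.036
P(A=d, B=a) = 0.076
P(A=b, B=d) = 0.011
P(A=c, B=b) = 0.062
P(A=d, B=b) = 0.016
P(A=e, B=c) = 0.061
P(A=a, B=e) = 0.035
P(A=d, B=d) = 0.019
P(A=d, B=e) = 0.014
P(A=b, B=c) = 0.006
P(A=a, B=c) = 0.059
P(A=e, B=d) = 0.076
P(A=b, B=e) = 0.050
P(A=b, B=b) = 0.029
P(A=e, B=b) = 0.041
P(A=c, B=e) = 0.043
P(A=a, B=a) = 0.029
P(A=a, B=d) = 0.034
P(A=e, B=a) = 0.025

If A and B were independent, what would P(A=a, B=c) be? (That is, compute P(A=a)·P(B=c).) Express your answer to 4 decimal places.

0.0494

P(A=a) = 0.029 + 0.077 + 0.059 + 0.034 + 0.035 = 0.234.
P(B=c) = 0.059 + 0.006 + 0.078 + 0.007 + 0.061 = 0.211.
Product: 0.234 × 0.211 = 0.0494.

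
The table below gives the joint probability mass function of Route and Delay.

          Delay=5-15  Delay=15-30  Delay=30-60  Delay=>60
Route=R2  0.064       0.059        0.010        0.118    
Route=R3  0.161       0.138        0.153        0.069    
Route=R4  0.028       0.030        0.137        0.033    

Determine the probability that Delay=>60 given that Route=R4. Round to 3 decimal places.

P(Route=R4) = 0.028 + 0.030 + 0.137 + 0.033 = 0.228.
P(Delay=>60 | Route=R4) = 0.033/0.228 = 0.145.

0.145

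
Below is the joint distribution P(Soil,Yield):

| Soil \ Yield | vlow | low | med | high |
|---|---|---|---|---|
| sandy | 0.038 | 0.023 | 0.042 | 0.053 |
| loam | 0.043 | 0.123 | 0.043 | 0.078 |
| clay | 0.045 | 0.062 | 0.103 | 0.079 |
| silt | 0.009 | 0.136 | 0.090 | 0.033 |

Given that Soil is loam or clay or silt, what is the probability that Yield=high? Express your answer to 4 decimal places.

P(Soil=loam) = 0.043 + 0.123 + 0.043 + 0.078 = 0.287.
P(Soil=clay) = 0.045 + 0.062 + 0.103 + 0.079 = 0.289.
P(Soil=silt) = 0.009 + 0.136 + 0.090 + 0.033 = 0.268.
P(Soil ∈ {loam, clay, silt}) = 0.287 + 0.289 + 0.268 = 0.844; P(Yield=high, Soil ∈ {loam, clay, silt}) = 0.078 + 0.079 + 0.033 = 0.190.
P(Yield=high | Soil ∈ {loam, clay, silt}) = 0.190/0.844 = 0.2251.

0.2251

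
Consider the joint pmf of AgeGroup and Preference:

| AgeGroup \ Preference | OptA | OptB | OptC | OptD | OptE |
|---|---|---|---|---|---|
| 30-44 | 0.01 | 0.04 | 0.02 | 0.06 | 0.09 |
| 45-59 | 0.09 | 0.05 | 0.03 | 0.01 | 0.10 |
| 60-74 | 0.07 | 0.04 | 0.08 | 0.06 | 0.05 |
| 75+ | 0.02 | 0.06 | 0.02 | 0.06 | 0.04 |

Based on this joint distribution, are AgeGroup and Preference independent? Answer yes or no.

P(AgeGroup=45-59) = 0.28 and P(Preference=OptD) = 0.19, so their product is 0.0532, but P(AgeGroup=45-59, Preference=OptD) = 0.01. Since these differ, AgeGroup and Preference are not independent.

no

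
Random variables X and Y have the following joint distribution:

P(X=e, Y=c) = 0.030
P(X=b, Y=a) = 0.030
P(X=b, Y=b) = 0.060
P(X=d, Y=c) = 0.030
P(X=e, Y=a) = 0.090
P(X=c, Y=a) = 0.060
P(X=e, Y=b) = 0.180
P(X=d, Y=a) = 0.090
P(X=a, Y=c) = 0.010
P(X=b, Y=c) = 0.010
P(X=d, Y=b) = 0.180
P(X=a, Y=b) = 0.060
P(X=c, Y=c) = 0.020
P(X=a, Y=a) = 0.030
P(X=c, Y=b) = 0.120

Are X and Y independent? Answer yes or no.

Every cell satisfies P(X,Y) = P(X)·P(Y). For instance P(X=b) = 0.100, P(Y=b) = 0.600, and 0.100×0.600 = 0.060 matches the joint entry. So X and Y are independent.

yes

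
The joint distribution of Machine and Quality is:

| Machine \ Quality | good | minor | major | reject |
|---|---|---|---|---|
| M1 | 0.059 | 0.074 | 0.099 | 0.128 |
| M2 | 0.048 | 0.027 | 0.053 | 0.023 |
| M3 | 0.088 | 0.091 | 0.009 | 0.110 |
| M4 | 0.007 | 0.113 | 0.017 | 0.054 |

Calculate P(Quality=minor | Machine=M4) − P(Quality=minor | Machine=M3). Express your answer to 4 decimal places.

0.2863

P(Machine=M4) = 0.007 + 0.113 + 0.017 + 0.054 = 0.191; P(Quality=minor | Machine=M4) = 0.113/0.191 = 0.59162.
P(Machine=M3) = 0.088 + 0.091 + 0.009 + 0.110 = 0.298; P(Quality=minor | Machine=M3) = 0.091/0.298 = 0.30537.
Difference = 0.2863.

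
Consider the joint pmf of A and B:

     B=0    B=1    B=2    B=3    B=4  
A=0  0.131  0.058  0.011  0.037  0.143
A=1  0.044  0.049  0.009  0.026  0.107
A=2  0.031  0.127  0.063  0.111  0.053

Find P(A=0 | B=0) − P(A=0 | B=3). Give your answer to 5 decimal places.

0.42328

P(B=0) = 0.131 + 0.044 + 0.031 = 0.206; P(A=0 | B=0) = 0.131/0.206 = 0.635922.
P(B=3) = 0.037 + 0.026 + 0.111 = 0.174; P(A=0 | B=3) = 0.037/0.174 = 0.212644.
Difference = 0.42328.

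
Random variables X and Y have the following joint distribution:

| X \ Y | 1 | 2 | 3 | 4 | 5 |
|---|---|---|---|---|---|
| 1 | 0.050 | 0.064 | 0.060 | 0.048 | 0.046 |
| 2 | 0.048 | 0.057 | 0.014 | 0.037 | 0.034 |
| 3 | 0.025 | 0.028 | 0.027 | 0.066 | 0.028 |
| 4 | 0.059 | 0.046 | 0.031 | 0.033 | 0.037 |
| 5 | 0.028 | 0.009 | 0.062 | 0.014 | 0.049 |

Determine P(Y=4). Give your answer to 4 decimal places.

P(Y=4) = 0.048 + 0.037 + 0.066 + 0.033 + 0.014 = 0.198.

0.1980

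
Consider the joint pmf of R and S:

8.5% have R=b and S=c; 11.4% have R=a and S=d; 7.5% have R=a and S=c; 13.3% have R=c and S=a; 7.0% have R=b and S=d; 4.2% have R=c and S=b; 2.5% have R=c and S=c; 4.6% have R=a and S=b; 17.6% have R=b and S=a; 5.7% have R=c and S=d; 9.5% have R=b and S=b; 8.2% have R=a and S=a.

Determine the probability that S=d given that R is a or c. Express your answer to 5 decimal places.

P(R=a) = 0.082 + 0.046 + 0.075 + 0.114 = 0.317.
P(R=c) = 0.133 + 0.042 + 0.025 + 0.057 = 0.257.
P(R ∈ {a, c}) = 0.317 + 0.257 = 0.574; P(S=d, R ∈ {a, c}) = 0.114 + 0.057 = 0.171.
P(S=d | R ∈ {a, c}) = 0.171/0.574 = 0.29791.

0.29791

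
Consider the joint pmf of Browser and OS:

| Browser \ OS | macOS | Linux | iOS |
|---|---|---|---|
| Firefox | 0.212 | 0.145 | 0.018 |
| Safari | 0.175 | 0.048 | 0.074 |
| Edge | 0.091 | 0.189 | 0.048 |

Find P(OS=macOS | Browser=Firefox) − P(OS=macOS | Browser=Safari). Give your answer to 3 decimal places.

-0.024

P(Browser=Firefox) = 0.212 + 0.145 + 0.018 = 0.375; P(OS=macOS | Browser=Firefox) = 0.212/0.375 = 0.5653.
P(Browser=Safari) = 0.175 + 0.048 + 0.074 = 0.297; P(OS=macOS | Browser=Safari) = 0.175/0.297 = 0.5892.
Difference = -0.024.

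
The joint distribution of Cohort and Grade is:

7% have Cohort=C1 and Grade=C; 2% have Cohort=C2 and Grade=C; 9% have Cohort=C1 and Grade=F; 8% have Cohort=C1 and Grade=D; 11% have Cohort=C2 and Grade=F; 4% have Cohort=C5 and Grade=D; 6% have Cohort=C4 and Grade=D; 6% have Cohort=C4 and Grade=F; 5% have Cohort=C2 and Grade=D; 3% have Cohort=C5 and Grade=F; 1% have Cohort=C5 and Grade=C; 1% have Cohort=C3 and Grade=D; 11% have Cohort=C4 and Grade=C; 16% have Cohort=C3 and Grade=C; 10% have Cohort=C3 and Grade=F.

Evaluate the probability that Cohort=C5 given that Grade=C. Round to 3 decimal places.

0.027

P(Grade=C) = 0.07 + 0.02 + 0.16 + 0.11 + 0.01 = 0.37.
P(Cohort=C5 | Grade=C) = 0.01/0.37 = 0.027.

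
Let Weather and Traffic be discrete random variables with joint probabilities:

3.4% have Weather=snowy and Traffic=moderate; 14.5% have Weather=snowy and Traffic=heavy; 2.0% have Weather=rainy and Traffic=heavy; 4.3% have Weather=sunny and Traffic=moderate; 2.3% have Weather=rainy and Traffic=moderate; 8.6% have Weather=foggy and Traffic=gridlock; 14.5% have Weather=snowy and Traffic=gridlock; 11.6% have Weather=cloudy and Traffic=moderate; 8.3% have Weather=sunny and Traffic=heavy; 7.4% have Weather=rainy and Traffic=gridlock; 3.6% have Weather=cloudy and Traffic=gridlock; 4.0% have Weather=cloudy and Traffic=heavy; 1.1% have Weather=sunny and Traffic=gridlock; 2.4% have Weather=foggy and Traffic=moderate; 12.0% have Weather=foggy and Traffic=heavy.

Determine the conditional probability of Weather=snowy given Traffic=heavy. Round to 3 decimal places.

0.355

P(Traffic=heavy) = 0.083 + 0.040 + 0.020 + 0.145 + 0.120 = 0.408.
P(Weather=snowy | Traffic=heavy) = 0.145/0.408 = 0.355.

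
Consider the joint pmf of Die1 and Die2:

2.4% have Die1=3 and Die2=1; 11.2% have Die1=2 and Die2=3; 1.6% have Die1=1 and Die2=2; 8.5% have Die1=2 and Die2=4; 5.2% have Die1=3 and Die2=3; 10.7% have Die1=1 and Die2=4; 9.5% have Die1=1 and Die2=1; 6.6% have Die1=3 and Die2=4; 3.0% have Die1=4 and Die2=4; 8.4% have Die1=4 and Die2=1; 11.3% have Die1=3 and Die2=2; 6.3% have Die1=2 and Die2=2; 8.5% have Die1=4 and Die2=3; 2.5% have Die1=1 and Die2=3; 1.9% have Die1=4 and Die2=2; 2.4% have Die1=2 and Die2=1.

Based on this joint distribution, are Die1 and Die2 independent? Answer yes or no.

no

P(Die1=3) = 0.255 and P(Die2=2) = 0.211, so their product is 0.05381, but P(Die1=3, Die2=2) = 0.113. Since these differ, Die1 and Die2 are not independent.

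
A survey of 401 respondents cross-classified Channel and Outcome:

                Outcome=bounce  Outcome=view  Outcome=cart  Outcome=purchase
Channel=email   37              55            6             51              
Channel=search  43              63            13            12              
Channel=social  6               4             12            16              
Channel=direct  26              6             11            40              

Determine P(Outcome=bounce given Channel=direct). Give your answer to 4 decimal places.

Total with Channel=direct: 26 + 6 + 11 + 40 = 83.
P(Outcome=bounce | Channel=direct) = 26/83 = 0.3133.

0.3133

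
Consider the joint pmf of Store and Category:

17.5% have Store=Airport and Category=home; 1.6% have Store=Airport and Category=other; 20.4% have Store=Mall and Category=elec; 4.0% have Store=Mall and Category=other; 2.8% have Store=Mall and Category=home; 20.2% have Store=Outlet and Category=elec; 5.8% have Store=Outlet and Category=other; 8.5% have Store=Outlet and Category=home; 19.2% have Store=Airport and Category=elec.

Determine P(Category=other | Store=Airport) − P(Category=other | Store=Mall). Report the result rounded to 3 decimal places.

P(Store=Airport) = 0.192 + 0.175 + 0.016 = 0.383; P(Category=other | Store=Airport) = 0.016/0.383 = 0.0418.
P(Store=Mall) = 0.204 + 0.028 + 0.040 = 0.272; P(Category=other | Store=Mall) = 0.040/0.272 = 0.1471.
Difference = -0.105.

-0.105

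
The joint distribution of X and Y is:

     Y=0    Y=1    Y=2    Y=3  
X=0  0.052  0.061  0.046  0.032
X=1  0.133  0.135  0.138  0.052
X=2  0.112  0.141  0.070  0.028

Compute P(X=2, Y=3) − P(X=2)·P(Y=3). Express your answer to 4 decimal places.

-0.0113

P(X=2) = 0.112 + 0.141 + 0.070 + 0.028 = 0.351.
P(Y=3) = 0.032 + 0.052 + 0.028 = 0.112.
P(X=2, Y=3) − P(X=2)P(Y=3) = 0.028 − 0.351×0.112 = -0.0113.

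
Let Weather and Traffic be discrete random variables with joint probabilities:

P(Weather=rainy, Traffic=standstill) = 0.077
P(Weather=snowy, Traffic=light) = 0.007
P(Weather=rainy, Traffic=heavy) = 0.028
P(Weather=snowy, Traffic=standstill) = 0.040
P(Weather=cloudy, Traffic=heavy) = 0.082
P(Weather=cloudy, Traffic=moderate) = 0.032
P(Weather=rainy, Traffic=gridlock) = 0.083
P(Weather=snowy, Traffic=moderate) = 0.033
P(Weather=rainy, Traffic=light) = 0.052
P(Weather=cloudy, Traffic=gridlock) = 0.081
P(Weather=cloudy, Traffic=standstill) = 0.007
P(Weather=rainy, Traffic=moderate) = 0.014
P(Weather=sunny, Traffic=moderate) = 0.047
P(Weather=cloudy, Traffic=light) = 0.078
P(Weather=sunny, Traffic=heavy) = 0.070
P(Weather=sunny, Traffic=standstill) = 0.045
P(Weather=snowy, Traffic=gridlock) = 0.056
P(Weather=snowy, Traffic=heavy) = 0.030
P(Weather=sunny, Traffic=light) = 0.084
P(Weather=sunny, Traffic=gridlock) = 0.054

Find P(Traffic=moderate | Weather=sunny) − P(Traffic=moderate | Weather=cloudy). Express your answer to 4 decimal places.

0.0424

P(Weather=sunny) = 0.084 + 0.047 + 0.070 + 0.054 + 0.045 = 0.300; P(Traffic=moderate | Weather=sunny) = 0.047/0.300 = 0.15667.
P(Weather=cloudy) = 0.078 + 0.032 + 0.082 + 0.081 + 0.007 = 0.280; P(Traffic=moderate | Weather=cloudy) = 0.032/0.280 = 0.11429.
Difference = 0.0424.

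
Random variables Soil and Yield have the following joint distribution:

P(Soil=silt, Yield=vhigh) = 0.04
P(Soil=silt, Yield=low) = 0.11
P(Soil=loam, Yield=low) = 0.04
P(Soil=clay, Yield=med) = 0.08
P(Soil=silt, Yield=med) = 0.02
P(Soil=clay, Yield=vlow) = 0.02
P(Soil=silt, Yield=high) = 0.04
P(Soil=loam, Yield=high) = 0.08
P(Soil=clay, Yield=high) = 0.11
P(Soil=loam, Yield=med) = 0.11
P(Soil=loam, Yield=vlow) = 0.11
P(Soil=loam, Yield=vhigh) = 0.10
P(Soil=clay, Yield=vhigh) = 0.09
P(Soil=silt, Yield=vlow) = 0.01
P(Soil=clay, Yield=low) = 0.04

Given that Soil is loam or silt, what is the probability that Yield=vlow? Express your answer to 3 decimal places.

0.182

P(Soil=loam) = 0.11 + 0.04 + 0.11 + 0.08 + 0.10 = 0.44.
P(Soil=silt) = 0.01 + 0.11 + 0.02 + 0.04 + 0.04 = 0.22.
P(Soil ∈ {loam, silt}) = 0.44 + 0.22 = 0.66; P(Yield=vlow, Soil ∈ {loam, silt}) = 0.11 + 0.01 = 0.12.
P(Yield=vlow | Soil ∈ {loam, silt}) = 0.12/0.66 = 0.182.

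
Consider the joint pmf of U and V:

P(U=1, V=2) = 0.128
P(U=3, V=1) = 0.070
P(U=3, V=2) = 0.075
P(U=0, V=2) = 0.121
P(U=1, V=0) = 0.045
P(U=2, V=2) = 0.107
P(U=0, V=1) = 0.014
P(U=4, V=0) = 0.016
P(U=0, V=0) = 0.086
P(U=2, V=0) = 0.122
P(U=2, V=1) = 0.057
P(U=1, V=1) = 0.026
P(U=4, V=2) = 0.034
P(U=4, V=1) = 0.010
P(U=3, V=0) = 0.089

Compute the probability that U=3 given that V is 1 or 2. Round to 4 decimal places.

0.2259

P(V=1) = 0.014 + 0.026 + 0.057 + 0.070 + 0.010 = 0.177.
P(V=2) = 0.121 + 0.128 + 0.107 + 0.075 + 0.034 = 0.465.
P(V ∈ {1, 2}) = 0.177 + 0.465 = 0.642; P(U=3, V ∈ {1, 2}) = 0.070 + 0.075 = 0.145.
P(U=3 | V ∈ {1, 2}) = 0.145/0.642 = 0.2259.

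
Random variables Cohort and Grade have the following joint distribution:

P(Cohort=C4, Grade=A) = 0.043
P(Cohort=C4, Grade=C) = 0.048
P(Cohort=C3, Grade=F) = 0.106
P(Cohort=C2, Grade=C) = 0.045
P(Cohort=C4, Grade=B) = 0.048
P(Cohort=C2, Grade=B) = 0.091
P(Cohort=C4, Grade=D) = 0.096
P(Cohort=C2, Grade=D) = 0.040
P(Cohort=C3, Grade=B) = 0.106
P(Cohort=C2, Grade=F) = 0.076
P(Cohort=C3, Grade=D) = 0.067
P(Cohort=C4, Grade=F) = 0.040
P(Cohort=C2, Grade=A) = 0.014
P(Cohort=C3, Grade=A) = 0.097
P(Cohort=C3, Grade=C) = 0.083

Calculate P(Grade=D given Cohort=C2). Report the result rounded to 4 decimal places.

0.1504

P(Cohort=C2) = 0.014 + 0.091 + 0.045 + 0.040 + 0.076 = 0.266.
P(Grade=D | Cohort=C2) = 0.040/0.266 = 0.1504.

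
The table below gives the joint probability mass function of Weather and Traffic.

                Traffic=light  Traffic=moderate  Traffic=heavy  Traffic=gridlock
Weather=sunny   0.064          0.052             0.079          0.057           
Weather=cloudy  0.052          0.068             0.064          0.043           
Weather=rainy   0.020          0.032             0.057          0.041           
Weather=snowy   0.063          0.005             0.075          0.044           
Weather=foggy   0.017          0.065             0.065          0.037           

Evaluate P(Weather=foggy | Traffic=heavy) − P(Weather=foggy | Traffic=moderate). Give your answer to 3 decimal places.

-0.102

P(Traffic=heavy) = 0.079 + 0.064 + 0.057 + 0.075 + 0.065 = 0.340; P(Weather=foggy | Traffic=heavy) = 0.065/0.340 = 0.1912.
P(Traffic=moderate) = 0.052 + 0.068 + 0.032 + 0.005 + 0.065 = 0.222; P(Weather=foggy | Traffic=moderate) = 0.065/0.222 = 0.2928.
Difference = -0.102.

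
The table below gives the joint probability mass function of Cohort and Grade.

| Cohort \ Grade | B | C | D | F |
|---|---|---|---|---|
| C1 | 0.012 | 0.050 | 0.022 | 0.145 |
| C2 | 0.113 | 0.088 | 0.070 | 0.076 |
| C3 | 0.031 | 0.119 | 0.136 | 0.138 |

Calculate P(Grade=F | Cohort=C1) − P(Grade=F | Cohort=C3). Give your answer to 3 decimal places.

P(Cohort=C1) = 0.012 + 0.050 + 0.022 + 0.145 = 0.229; P(Grade=F | Cohort=C1) = 0.145/0.229 = 0.6332.
P(Cohort=C3) = 0.031 + 0.119 + 0.136 + 0.138 = 0.424; P(Grade=F | Cohort=C3) = 0.138/0.424 = 0.3255.
Difference = 0.308.

0.308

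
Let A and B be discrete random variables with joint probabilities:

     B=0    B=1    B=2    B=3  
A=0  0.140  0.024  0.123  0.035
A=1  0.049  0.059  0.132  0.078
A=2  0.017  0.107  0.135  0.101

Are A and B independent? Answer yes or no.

no

P(A=0) = 0.322 and P(B=0) = 0.206, so their product is 0.06633, but P(A=0, B=0) = 0.140. Since these differ, A and B are not independent.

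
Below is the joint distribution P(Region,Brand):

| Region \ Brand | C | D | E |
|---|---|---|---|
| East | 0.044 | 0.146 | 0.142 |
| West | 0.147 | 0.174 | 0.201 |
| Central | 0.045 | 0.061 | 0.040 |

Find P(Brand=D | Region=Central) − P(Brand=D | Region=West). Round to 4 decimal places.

0.0845

P(Region=Central) = 0.045 + 0.061 + 0.040 = 0.146; P(Brand=D | Region=Central) = 0.061/0.146 = 0.41781.
P(Region=West) = 0.147 + 0.174 + 0.201 = 0.522; P(Brand=D | Region=West) = 0.174/0.522 = 0.33333.
Difference = 0.0845.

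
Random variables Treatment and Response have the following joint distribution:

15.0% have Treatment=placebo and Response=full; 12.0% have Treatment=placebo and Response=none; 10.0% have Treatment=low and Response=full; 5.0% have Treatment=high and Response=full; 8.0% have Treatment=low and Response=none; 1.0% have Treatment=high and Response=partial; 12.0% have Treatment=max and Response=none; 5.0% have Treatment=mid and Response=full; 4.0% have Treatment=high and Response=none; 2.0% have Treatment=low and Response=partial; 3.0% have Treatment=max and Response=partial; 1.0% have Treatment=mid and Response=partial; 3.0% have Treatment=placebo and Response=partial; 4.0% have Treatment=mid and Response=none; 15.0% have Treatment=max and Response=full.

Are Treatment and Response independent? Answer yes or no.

yes

Every cell satisfies P(Treatment,Response) = P(Treatment)·P(Response). For instance P(Treatment=low) = 0.200, P(Response=none) = 0.400, and 0.200×0.400 = 0.080 matches the joint entry. So Treatment and Response are independent.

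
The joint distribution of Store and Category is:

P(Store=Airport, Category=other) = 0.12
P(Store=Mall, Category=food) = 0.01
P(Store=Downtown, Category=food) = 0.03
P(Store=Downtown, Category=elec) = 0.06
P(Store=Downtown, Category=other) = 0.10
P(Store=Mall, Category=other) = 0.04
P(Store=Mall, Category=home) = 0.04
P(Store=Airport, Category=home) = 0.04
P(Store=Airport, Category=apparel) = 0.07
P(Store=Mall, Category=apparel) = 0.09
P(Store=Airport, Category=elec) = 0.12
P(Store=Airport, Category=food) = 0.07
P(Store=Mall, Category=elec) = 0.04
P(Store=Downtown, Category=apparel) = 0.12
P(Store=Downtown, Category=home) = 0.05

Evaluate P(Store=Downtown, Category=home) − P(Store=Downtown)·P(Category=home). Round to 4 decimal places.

P(Store=Downtown) = 0.03 + 0.12 + 0.06 + 0.05 + 0.10 = 0.36.
P(Category=home) = 0.05 + 0.04 + 0.04 = 0.13.
P(Store=Downtown, Category=home) − P(Store=Downtown)P(Category=home) = 0.05 − 0.36×0.13 = 0.0032.

0.0032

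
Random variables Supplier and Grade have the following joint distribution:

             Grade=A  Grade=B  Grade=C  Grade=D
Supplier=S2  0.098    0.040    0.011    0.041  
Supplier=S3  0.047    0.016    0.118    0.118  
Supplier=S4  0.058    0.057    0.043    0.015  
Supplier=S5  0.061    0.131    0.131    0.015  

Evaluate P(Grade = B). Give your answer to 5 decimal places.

0.24400

P(Grade=B) = 0.040 + 0.016 + 0.057 + 0.131 = 0.244.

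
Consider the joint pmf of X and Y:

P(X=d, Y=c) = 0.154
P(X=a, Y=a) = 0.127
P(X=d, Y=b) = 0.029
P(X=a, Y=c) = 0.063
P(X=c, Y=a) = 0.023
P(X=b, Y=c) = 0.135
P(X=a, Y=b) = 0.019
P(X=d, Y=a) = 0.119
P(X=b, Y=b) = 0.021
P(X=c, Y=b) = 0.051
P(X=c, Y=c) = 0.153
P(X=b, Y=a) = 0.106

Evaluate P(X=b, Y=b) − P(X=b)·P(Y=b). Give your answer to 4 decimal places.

P(X=b) = 0.106 + 0.021 + 0.135 = 0.262.
P(Y=b) = 0.019 + 0.021 + 0.051 + 0.029 = 0.120.
P(X=b, Y=b) − P(X=b)P(Y=b) = 0.021 − 0.262×0.120 = -0.0104.

-0.0104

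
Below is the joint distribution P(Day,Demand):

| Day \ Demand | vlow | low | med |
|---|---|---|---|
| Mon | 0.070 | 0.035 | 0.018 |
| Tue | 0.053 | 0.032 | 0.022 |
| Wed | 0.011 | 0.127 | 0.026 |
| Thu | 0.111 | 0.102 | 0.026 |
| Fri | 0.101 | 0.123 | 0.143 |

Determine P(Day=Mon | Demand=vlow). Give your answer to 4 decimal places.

0.2023

P(Demand=vlow) = 0.070 + 0.053 + 0.011 + 0.111 + 0.101 = 0.346.
P(Day=Mon | Demand=vlow) = 0.070/0.346 = 0.2023.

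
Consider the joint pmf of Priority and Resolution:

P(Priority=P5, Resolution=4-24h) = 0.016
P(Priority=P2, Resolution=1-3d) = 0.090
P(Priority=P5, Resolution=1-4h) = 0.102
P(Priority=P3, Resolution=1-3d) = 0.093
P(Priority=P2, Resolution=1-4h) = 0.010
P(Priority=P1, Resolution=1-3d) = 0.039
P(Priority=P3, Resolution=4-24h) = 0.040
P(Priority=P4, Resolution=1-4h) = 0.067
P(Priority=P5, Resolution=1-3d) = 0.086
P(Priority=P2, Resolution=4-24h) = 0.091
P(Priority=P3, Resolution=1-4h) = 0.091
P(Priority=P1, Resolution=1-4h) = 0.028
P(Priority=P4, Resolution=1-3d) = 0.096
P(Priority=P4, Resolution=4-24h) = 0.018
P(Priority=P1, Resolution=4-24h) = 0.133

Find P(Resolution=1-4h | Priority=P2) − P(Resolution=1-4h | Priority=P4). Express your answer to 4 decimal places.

P(Priority=P2) = 0.010 + 0.091 + 0.090 = 0.191; P(Resolution=1-4h | Priority=P2) = 0.010/0.191 = 0.05236.
P(Priority=P4) = 0.067 + 0.018 + 0.096 = 0.181; P(Resolution=1-4h | Priority=P4) = 0.067/0.181 = 0.37017.
Difference = -0.3178.

-0.3178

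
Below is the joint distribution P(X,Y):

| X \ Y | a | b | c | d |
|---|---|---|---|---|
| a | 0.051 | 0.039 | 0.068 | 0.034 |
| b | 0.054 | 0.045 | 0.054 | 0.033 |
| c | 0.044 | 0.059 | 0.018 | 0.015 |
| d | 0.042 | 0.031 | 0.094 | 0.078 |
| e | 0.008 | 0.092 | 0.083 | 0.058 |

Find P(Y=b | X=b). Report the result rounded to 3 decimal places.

P(X=b) = 0.054 + 0.045 + 0.054 + 0.033 = 0.186.
P(Y=b | X=b) = 0.045/0.186 = 0.242.

0.242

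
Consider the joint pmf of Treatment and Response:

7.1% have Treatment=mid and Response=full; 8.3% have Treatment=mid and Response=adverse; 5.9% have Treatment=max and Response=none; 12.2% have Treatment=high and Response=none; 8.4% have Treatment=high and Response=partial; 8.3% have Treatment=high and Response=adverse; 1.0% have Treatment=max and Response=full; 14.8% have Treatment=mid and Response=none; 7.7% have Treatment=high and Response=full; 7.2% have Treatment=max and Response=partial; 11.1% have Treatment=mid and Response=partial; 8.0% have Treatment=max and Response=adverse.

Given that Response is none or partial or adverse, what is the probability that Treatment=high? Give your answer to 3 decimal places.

P(Response=none) = 0.148 + 0.122 + 0.059 = 0.329.
P(Response=partial) = 0.111 + 0.084 + 0.072 = 0.267.
P(Response=adverse) = 0.083 + 0.083 + 0.080 = 0.246.
P(Response ∈ {none, partial, adverse}) = 0.329 + 0.267 + 0.246 = 0.842; P(Treatment=high, Response ∈ {none, partial, adverse}) = 0.122 + 0.084 + 0.083 = 0.289.
P(Treatment=high | Response ∈ {none, partial, adverse}) = 0.289/0.842 = 0.343.

0.343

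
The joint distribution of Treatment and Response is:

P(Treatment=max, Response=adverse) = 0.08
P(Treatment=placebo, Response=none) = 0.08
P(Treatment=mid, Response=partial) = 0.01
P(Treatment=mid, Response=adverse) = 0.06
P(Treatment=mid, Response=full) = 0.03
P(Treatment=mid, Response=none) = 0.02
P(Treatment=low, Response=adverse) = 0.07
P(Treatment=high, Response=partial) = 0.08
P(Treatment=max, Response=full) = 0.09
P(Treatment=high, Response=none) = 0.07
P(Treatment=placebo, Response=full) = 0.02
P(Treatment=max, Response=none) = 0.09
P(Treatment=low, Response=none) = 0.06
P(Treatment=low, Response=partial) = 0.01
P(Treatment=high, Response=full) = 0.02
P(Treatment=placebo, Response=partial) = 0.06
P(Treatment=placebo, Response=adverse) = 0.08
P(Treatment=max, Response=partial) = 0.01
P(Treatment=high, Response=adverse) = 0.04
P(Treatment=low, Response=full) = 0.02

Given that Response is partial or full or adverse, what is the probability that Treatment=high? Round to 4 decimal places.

0.2059

P(Response=partial) = 0.06 + 0.01 + 0.01 + 0.08 + 0.01 = 0.17.
P(Response=full) = 0.02 + 0.02 + 0.03 + 0.02 + 0.09 = 0.18.
P(Response=adverse) = 0.08 + 0.07 + 0.06 + 0.04 + 0.08 = 0.33.
P(Response ∈ {partial, full, adverse}) = 0.17 + 0.18 + 0.33 = 0.68; P(Treatment=high, Response ∈ {partial, full, adverse}) = 0.08 + 0.02 + 0.04 = 0.14.
P(Treatment=high | Response ∈ {partial, full, adverse}) = 0.14/0.68 = 0.2059.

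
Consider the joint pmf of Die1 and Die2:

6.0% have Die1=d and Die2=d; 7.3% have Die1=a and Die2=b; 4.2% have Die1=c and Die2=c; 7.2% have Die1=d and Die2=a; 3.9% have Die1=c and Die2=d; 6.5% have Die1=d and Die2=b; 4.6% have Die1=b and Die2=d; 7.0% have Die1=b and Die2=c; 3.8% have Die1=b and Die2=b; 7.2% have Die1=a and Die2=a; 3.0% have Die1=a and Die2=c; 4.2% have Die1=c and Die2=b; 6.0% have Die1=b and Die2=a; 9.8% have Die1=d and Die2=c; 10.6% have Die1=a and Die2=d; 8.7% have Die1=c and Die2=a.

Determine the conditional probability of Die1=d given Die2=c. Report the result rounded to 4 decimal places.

0.4083

P(Die2=c) = 0.030 + 0.070 + 0.042 + 0.098 = 0.240.
P(Die1=d | Die2=c) = 0.098/0.240 = 0.4083.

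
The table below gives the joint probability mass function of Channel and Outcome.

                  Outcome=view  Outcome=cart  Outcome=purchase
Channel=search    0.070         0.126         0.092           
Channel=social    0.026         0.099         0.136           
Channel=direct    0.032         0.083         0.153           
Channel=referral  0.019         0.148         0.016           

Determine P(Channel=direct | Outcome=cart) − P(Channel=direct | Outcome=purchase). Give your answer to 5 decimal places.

-0.20337

P(Outcome=cart) = 0.126 + 0.099 + 0.083 + 0.148 = 0.456; P(Channel=direct | Outcome=cart) = 0.083/0.456 = 0.182018.
P(Outcome=purchase) = 0.092 + 0.136 + 0.153 + 0.016 = 0.397; P(Channel=direct | Outcome=purchase) = 0.153/0.397 = 0.385390.
Difference = -0.20337.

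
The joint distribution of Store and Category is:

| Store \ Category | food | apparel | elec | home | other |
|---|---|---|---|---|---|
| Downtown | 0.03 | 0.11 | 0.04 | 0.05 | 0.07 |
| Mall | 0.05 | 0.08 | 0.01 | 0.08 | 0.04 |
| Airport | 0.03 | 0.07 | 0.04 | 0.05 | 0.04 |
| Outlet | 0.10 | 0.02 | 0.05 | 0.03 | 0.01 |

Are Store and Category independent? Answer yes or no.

P(Store=Outlet) = 0.21 and P(Category=food) = 0.21, so their product is 0.0441, but P(Store=Outlet, Category=food) = 0.10. Since these differ, Store and Category are not independent.

no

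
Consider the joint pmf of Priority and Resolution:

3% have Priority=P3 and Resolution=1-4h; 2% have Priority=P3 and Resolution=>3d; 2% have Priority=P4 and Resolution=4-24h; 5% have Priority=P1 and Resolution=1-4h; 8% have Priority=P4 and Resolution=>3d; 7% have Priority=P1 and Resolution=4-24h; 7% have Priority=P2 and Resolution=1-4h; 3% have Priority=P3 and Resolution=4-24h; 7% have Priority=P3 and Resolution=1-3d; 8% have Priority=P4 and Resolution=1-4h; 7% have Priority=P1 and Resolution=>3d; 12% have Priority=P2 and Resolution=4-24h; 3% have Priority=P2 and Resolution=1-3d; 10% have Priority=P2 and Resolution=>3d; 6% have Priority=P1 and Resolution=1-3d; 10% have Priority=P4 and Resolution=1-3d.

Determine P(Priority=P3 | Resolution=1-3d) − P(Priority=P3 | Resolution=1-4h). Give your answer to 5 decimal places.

0.13880

P(Resolution=1-3d) = 0.06 + 0.03 + 0.07 + 0.10 = 0.26; P(Priority=P3 | Resolution=1-3d) = 0.07/0.26 = 0.269231.
P(Resolution=1-4h) = 0.05 + 0.07 + 0.03 + 0.08 = 0.23; P(Priority=P3 | Resolution=1-4h) = 0.03/0.23 = 0.130435.
Difference = 0.13880.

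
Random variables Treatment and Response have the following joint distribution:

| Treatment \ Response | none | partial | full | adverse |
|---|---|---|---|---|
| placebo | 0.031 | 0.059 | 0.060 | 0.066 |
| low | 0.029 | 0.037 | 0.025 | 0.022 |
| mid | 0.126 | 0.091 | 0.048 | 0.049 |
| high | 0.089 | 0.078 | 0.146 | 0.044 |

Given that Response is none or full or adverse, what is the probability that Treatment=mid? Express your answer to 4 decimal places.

0.3034

P(Response=none) = 0.031 + 0.029 + 0.126 + 0.089 = 0.275.
P(Response=full) = 0.060 + 0.025 + 0.048 + 0.146 = 0.279.
P(Response=adverse) = 0.066 + 0.022 + 0.049 + 0.044 = 0.181.
P(Response ∈ {none, full, adverse}) = 0.275 + 0.279 + 0.181 = 0.735; P(Treatment=mid, Response ∈ {none, full, adverse}) = 0.126 + 0.048 + 0.049 = 0.223.
P(Treatment=mid | Response ∈ {none, full, adverse}) = 0.223/0.735 = 0.3034.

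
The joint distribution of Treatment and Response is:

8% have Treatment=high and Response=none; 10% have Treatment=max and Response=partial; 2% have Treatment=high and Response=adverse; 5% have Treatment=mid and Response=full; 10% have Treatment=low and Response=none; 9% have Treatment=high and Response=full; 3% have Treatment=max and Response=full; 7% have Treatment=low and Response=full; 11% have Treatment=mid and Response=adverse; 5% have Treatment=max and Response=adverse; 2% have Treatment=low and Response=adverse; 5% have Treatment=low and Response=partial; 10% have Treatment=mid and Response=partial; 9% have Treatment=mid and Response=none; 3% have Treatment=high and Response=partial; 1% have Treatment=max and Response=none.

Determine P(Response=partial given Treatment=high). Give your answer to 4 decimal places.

P(Treatment=high) = 0.08 + 0.03 + 0.09 + 0.02 = 0.22.
P(Response=partial | Treatment=high) = 0.03/0.22 = 0.1364.

0.1364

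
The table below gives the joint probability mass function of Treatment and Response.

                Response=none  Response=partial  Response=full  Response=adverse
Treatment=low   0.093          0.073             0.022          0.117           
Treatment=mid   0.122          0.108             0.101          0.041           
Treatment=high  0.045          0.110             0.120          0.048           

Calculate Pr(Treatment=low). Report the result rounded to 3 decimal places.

P(Treatment=low) = 0.093 + 0.073 + 0.022 + 0.117 = 0.305.

0.305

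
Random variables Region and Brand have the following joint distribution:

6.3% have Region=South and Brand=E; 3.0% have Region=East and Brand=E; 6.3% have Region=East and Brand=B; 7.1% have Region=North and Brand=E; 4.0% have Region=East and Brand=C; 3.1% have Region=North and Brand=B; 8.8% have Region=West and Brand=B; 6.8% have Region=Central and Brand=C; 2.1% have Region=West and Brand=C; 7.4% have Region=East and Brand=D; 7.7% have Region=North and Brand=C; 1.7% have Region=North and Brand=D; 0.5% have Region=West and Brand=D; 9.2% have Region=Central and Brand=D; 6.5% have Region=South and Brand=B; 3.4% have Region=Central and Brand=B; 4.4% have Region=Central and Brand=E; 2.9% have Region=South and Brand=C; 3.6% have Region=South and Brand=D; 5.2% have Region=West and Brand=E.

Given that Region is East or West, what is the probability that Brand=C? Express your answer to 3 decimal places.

P(Region=East) = 0.063 + 0.040 + 0.074 + 0.030 = 0.207.
P(Region=West) = 0.088 + 0.021 + 0.005 + 0.052 = 0.166.
P(Region ∈ {East, West}) = 0.207 + 0.166 = 0.373; P(Brand=C, Region ∈ {East, West}) = 0.040 + 0.021 = 0.061.
P(Brand=C | Region ∈ {East, West}) = 0.061/0.373 = 0.164.

0.164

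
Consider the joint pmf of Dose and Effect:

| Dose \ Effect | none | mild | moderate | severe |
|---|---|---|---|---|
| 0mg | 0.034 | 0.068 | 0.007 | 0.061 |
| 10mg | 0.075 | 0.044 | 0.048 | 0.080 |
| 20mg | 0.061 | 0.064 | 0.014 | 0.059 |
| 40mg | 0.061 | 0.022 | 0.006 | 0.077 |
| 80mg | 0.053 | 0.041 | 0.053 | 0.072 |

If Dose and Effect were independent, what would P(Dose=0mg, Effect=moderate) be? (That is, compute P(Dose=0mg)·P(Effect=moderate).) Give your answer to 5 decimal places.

0.02176

P(Dose=0mg) = 0.034 + 0.068 + 0.007 + 0.061 = 0.170.
P(Effect=moderate) = 0.007 + 0.048 + 0.014 + 0.006 + 0.053 = 0.128.
Product: 0.170 × 0.128 = 0.02176.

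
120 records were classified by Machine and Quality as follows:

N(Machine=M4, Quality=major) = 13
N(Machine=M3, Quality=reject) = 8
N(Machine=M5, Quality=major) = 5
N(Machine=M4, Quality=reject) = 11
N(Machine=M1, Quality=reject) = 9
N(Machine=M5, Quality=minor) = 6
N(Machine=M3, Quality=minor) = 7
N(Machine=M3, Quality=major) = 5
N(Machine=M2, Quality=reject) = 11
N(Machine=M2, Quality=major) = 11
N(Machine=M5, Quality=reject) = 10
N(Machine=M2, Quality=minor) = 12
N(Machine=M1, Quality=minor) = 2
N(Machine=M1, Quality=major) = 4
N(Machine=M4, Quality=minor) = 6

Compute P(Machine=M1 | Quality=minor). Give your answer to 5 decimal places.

0.06061

Total with Quality=minor: 2 + 12 + 7 + 6 + 6 = 33.
P(Machine=M1 | Quality=minor) = 2/33 = 0.06061.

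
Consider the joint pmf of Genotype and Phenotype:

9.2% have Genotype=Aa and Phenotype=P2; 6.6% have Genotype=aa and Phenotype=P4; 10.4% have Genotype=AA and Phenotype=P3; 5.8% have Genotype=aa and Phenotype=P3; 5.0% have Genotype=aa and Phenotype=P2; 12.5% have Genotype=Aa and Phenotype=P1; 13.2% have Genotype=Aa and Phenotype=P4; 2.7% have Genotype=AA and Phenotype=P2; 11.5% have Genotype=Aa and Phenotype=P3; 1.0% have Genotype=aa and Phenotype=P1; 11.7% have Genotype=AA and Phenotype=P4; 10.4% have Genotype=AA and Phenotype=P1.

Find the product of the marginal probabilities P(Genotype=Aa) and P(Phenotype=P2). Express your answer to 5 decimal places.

P(Genotype=Aa) = 0.125 + 0.092 + 0.115 + 0.132 = 0.464.
P(Phenotype=P2) = 0.027 + 0.092 + 0.050 = 0.169.
Product: 0.464 × 0.169 = 0.07842.

0.07842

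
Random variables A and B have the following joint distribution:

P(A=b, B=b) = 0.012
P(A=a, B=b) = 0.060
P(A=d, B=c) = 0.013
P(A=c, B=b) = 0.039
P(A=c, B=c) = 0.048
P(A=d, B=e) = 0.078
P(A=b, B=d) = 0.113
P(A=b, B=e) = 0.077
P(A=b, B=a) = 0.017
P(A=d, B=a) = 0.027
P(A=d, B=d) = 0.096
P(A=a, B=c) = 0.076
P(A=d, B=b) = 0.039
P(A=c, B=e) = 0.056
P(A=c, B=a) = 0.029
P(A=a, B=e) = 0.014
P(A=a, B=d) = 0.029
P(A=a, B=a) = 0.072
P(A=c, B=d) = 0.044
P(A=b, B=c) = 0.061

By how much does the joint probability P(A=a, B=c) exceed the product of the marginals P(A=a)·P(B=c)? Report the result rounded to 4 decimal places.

P(A=a) = 0.072 + 0.060 + 0.076 + 0.029 + 0.014 = 0.251.
P(B=c) = 0.076 + 0.061 + 0.048 + 0.013 = 0.198.
P(A=a, B=c) − P(A=a)P(B=c) = 0.076 − 0.251×0.198 = 0.0263.

0.0263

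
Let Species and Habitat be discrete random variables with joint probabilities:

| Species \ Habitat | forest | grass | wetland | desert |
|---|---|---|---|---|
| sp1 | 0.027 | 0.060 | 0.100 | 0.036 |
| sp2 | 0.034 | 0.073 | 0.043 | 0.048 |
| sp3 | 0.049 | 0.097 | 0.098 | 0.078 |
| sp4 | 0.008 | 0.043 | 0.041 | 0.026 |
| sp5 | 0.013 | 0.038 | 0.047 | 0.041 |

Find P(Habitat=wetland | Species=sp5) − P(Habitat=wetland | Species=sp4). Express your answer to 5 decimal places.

P(Species=sp5) = 0.013 + 0.038 + 0.047 + 0.041 = 0.139; P(Habitat=wetland | Species=sp5) = 0.047/0.139 = 0.338129.
P(Species=sp4) = 0.008 + 0.043 + 0.041 + 0.026 = 0.118; P(Habitat=wetland | Species=sp4) = 0.041/0.118 = 0.347458.
Difference = -0.00933.

-0.00933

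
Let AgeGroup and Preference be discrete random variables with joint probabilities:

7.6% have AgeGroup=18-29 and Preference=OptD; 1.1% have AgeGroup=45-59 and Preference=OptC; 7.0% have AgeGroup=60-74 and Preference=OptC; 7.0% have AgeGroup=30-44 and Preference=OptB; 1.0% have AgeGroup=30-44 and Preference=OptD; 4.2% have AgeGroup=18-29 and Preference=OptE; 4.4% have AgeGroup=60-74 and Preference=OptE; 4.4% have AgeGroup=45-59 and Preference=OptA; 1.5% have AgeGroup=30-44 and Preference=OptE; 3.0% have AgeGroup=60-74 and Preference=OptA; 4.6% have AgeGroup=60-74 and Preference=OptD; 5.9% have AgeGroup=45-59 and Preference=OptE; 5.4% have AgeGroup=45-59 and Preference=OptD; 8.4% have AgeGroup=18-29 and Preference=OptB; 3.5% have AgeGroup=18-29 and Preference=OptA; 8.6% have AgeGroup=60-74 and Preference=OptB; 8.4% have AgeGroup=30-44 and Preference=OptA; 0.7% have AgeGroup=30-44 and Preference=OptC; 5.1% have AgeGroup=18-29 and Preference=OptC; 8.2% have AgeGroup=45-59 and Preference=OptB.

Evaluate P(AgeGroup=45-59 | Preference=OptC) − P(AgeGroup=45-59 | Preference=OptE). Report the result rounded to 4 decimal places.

P(Preference=OptC) = 0.051 + 0.007 + 0.011 + 0.070 = 0.139; P(AgeGroup=45-59 | Preference=OptC) = 0.011/0.139 = 0.07914.
P(Preference=OptE) = 0.042 + 0.015 + 0.059 + 0.044 = 0.160; P(AgeGroup=45-59 | Preference=OptE) = 0.059/0.160 = 0.36875.
Difference = -0.2896.

-0.2896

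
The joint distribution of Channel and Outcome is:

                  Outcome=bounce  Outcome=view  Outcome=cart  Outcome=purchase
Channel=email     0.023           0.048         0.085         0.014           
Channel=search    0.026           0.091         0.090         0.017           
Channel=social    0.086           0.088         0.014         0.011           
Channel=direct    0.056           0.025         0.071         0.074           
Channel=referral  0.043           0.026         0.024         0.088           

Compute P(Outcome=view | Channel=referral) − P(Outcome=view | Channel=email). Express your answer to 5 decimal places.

P(Channel=referral) = 0.043 + 0.026 + 0.024 + 0.088 = 0.181; P(Outcome=view | Channel=referral) = 0.026/0.181 = 0.143646.
P(Channel=email) = 0.023 + 0.048 + 0.085 + 0.014 = 0.170; P(Outcome=view | Channel=email) = 0.048/0.170 = 0.282353.
Difference = -0.13871.

-0.13871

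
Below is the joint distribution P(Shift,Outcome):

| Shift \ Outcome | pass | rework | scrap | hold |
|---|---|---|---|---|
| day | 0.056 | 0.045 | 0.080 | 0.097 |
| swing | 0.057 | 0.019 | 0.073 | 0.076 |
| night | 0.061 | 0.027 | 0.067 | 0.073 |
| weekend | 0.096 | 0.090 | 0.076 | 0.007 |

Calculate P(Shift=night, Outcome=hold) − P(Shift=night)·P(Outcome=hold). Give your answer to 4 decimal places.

0.0153

P(Shift=night) = 0.061 + 0.027 + 0.067 + 0.073 = 0.228.
P(Outcome=hold) = 0.097 + 0.076 + 0.073 + 0.007 = 0.253.
P(Shift=night, Outcome=hold) − P(Shift=night)P(Outcome=hold) = 0.073 − 0.228×0.253 = 0.0153.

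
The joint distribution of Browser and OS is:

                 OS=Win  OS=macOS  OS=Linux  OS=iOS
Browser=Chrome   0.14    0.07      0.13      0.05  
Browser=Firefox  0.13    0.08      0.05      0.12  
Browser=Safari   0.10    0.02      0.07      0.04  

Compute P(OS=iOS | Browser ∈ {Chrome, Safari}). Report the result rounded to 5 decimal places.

0.14516

P(Browser=Chrome) = 0.14 + 0.07 + 0.13 + 0.05 = 0.39.
P(Browser=Safari) = 0.10 + 0.02 + 0.07 + 0.04 = 0.23.
P(Browser ∈ {Chrome, Safari}) = 0.39 + 0.23 = 0.62; P(OS=iOS, Browser ∈ {Chrome, Safari}) = 0.05 + 0.04 = 0.09.
P(OS=iOS | Browser ∈ {Chrome, Safari}) = 0.09/0.62 = 0.14516.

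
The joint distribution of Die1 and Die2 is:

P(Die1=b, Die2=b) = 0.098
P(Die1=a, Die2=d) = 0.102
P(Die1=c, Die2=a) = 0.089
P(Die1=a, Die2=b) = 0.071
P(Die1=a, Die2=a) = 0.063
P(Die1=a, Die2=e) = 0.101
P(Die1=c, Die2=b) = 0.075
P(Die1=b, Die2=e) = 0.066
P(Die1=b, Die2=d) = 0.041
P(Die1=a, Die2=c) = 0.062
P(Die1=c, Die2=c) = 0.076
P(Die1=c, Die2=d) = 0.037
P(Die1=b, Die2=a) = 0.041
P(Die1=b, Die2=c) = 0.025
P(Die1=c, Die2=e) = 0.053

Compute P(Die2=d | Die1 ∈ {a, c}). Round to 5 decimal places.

P(Die1=a) = 0.063 + 0.071 + 0.062 + 0.102 + 0.101 = 0.399.
P(Die1=c) = 0.089 + 0.075 + 0.076 + 0.037 + 0.053 = 0.330.
P(Die1 ∈ {a, c}) = 0.399 + 0.330 = 0.729; P(Die2=d, Die1 ∈ {a, c}) = 0.102 + 0.037 = 0.139.
P(Die2=d | Die1 ∈ {a, c}) = 0.139/0.729 = 0.19067.

0.19067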